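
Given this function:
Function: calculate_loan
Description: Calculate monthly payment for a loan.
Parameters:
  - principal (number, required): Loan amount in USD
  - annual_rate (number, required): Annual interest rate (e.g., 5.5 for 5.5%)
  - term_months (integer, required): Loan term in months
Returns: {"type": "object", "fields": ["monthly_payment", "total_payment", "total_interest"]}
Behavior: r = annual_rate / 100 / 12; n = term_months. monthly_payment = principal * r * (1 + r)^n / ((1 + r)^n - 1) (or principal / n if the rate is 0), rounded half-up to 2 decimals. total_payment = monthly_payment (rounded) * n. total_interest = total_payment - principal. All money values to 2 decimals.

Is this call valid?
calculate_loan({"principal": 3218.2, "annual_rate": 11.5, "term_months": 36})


Checking all required parameters present and types match... All valid.
Valid


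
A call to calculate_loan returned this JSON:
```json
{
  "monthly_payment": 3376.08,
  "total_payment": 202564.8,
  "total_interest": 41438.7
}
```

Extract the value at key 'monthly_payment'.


3376.08


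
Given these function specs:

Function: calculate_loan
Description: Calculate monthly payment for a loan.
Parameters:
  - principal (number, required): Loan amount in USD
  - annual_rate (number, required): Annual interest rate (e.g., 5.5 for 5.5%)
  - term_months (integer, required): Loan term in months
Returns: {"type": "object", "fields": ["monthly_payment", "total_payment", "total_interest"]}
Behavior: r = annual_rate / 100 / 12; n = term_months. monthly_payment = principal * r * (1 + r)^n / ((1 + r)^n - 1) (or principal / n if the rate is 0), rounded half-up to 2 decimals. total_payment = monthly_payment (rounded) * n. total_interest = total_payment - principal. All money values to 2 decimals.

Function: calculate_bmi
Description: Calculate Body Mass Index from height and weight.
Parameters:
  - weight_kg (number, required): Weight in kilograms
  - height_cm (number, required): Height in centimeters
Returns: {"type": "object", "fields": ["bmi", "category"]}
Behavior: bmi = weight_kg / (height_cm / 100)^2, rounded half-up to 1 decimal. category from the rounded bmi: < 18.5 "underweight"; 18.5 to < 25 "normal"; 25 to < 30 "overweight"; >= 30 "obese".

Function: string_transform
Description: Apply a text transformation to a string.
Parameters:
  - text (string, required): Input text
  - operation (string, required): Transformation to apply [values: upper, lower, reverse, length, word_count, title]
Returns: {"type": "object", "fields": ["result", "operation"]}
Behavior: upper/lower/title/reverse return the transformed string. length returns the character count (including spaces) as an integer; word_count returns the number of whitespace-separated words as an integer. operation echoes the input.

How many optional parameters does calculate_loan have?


Parameters of calculate_loan: principal (required), annual_rate (required), term_months (required)
Optional count:
0


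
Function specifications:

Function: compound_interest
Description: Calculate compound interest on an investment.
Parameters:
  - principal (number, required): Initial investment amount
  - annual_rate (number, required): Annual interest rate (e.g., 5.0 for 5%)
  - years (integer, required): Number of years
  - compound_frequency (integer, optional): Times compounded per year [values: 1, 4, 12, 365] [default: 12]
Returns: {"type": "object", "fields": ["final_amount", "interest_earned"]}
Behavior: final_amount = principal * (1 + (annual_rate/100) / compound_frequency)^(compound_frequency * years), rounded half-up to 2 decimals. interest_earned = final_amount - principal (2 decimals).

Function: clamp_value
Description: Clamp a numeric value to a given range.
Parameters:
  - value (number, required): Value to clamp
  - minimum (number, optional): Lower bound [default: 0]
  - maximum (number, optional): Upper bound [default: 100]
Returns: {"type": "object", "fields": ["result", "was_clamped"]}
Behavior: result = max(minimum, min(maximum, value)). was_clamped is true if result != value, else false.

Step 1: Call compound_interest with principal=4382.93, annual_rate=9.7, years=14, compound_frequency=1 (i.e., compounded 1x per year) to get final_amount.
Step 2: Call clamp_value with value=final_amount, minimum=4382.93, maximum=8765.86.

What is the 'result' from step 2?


Step 1: compound_interest
  rate per period = 9.7/100/1 = 0.097 (keep full precision); periods = 1 * 14 = 14
  (1 + 0.097)^14 = 3.65504549
  final_amount = 4382.93 * 3.65504549 = 16019.808514 -> 16019.81
  interest_earned = 16019.81 - 4382.93 = 11636.88
  -> final_amount = 16019.81
Step 2: clamp_value(value=16019.81, minimum=4382.93, maximum=8765.86)
  result = max(4382.93, min(8765.86, 16019.81)) = max(4382.93, 8765.86) = 8765.86
  was_clamped = (8765.86 != 16019.81) = true
  -> result = 8765.86
8765.86


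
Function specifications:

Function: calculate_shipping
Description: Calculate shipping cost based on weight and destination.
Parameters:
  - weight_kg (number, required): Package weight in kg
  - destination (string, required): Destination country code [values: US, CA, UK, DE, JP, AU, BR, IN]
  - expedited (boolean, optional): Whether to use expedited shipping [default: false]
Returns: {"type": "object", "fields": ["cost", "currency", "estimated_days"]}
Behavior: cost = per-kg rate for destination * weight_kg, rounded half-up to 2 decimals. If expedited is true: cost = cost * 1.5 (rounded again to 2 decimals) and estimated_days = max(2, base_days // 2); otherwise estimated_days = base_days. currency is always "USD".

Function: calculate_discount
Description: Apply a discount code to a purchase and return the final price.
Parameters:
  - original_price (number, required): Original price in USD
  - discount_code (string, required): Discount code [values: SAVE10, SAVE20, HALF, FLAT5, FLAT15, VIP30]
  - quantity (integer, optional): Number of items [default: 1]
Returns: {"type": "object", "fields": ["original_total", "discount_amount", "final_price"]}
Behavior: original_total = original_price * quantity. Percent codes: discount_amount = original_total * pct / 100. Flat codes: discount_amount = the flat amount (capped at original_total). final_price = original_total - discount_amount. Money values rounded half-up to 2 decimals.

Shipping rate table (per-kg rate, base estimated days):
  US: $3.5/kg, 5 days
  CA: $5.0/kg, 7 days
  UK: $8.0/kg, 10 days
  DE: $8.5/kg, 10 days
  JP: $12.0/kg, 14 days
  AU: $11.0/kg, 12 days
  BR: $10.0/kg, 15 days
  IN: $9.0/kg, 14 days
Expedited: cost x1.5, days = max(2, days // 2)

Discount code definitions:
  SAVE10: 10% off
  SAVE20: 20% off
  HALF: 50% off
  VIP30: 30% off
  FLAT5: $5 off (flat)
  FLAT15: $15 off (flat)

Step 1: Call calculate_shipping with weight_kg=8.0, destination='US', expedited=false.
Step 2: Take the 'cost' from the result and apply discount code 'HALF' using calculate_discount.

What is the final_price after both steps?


Step 1: calculate_shipping(weight_kg=8.0, destination=US, expedited=false)
  Rate for US: $3.5/kg, base 5 days
  cost = 3.5 * 8.0 = 28 -> 28.00
  expedited not set/false: estimated_days = 5
  -> cost = 28.00 USD
Step 2: calculate_discount(original_price=28.0, discount_code=HALF, quantity=1)
  original_total = 28.0 * 1 = 28.00
  HALF = 50% off: discount_amount = 28.00 * 50/100 = 14 -> 14.00
  final_price = 28.00 - 14.00 = 14.00
  -> final_price = 14.00
$14.00


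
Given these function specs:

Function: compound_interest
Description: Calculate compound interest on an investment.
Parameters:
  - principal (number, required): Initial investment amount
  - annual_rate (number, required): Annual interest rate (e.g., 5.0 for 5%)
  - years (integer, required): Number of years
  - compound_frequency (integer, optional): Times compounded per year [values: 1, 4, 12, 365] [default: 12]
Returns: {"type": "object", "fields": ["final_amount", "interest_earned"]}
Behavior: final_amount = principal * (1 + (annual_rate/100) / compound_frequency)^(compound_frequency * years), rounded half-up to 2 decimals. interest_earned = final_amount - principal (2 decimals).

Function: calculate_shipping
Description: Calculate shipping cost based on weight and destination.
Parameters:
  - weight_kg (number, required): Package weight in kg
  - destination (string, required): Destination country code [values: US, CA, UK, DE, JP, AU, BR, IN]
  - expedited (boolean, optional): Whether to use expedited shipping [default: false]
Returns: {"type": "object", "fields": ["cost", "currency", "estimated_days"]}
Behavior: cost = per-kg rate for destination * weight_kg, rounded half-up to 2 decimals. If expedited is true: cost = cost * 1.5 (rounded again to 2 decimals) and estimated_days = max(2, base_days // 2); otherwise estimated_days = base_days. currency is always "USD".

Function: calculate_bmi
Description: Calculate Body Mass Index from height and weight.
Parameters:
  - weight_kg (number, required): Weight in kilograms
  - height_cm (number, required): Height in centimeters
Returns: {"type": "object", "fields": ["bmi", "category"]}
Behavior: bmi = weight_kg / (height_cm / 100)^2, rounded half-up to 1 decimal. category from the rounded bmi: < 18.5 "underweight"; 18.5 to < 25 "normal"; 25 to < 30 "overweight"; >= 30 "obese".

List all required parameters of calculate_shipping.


Parameters of calculate_shipping and their required/optional flag:
  weight_kg: required
  destination: required
  expedited: optional
destination, weight_kg


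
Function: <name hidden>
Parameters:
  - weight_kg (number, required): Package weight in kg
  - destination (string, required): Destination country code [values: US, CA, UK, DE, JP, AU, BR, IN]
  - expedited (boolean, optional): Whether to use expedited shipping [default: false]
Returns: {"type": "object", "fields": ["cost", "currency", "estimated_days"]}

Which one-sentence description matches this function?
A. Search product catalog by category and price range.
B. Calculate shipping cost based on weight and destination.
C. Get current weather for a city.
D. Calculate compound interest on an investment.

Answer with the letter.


Parameters weight_kg, destination, expedited and return ["cost", "currency", "estimated_days"] fit: Calculate shipping cost based on weight and destination.
B


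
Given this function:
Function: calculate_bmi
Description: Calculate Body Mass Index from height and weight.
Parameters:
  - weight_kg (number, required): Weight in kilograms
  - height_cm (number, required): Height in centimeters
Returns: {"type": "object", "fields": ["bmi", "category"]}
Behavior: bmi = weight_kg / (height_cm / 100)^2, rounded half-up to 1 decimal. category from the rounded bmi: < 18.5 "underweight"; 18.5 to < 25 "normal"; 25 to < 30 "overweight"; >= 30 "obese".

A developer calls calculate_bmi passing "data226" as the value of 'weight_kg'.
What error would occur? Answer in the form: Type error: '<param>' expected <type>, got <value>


Spec: 'weight_kg' is declared as number; "data226" is a string.
Type error: 'weight_kg' expected number, got "data226"


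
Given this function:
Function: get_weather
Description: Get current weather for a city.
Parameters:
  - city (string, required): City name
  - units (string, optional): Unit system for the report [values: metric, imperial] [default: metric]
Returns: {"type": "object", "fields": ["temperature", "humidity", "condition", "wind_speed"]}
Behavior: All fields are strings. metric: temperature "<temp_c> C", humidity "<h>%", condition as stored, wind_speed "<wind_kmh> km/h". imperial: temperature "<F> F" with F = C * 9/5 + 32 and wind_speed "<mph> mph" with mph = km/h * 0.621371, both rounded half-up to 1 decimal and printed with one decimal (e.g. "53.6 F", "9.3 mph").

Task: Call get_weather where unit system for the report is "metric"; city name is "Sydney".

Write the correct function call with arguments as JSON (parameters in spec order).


Mapping each described value to its parameter name:
  'Unit system for the report' -> units = "metric"
  'City name' -> city = "Sydney"
get_weather({"city": "Sydney", "units": "metric"})


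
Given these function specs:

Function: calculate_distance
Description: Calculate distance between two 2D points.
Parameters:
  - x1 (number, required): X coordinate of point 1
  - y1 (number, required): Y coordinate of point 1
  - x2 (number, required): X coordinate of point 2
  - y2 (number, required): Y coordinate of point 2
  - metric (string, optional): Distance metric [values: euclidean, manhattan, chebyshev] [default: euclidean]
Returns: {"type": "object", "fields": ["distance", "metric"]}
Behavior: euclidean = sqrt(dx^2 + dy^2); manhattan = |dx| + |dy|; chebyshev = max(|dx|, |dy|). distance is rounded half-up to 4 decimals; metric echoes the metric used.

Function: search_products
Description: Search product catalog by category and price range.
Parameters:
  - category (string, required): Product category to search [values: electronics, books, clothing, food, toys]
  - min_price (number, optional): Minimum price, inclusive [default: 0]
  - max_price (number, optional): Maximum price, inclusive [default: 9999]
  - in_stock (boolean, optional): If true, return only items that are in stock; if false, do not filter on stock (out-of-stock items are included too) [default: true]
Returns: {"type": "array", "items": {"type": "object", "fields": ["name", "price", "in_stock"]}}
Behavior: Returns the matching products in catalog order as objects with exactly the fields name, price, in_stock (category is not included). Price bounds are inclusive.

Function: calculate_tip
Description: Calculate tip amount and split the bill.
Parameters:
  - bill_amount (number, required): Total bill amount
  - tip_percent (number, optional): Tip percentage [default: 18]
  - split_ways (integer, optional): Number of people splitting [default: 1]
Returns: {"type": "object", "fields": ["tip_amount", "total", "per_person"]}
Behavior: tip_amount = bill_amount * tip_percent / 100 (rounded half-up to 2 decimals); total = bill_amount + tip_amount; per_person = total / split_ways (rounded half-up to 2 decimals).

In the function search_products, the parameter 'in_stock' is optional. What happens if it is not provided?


The search_products spec declares:
  - in_stock (boolean, optional): If true, return only items that are in stock; if false, do not filter on stock (out-of-stock items are included too) [default: true]
It defaults to true


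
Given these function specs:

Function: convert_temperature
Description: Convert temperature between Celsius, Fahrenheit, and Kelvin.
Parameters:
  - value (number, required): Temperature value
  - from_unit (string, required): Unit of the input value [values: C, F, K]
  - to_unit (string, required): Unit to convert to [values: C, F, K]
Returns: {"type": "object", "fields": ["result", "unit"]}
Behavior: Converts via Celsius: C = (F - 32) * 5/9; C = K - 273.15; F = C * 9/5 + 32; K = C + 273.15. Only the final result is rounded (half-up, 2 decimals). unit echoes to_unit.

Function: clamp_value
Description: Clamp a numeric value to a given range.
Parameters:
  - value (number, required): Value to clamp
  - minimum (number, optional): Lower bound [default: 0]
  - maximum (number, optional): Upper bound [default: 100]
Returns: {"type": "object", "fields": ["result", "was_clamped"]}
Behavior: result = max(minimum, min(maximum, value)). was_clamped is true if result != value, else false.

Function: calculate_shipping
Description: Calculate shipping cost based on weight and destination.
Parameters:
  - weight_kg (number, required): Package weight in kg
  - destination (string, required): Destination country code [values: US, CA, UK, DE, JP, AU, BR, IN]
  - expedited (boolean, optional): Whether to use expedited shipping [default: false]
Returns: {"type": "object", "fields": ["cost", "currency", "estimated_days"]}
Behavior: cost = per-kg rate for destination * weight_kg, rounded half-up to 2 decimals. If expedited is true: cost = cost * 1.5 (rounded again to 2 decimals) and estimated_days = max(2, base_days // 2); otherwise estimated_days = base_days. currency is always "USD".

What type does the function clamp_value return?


The clamp_value spec declares Returns: {"type": "object", "fields": ["result", "was_clamped"]}
Type:
object


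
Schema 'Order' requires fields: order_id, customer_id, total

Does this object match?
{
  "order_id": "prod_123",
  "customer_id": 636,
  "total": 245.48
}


Checking required fields... All present.
Valid - all required fields present


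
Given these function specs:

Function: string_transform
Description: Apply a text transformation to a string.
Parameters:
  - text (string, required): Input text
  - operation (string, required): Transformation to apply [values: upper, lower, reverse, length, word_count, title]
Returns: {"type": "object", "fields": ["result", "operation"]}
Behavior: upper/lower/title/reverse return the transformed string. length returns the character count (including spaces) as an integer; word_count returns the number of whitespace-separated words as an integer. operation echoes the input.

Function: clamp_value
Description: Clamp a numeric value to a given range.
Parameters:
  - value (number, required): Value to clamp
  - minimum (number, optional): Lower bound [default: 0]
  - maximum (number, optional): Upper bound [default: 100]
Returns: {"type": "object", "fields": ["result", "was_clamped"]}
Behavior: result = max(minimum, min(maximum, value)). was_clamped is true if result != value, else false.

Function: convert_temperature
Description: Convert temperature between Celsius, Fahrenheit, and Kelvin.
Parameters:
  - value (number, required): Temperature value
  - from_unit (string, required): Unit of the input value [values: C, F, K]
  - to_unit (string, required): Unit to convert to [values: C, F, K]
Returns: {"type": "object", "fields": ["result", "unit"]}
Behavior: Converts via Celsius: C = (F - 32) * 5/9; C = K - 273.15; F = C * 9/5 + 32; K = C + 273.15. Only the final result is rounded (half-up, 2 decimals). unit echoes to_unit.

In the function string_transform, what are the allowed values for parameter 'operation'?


The string_transform spec declares:
  - operation (string, required): Transformation to apply [values: upper, lower, reverse, length, word_count, title]
Allowed values:
upper, lower, reverse, length, word_count, title


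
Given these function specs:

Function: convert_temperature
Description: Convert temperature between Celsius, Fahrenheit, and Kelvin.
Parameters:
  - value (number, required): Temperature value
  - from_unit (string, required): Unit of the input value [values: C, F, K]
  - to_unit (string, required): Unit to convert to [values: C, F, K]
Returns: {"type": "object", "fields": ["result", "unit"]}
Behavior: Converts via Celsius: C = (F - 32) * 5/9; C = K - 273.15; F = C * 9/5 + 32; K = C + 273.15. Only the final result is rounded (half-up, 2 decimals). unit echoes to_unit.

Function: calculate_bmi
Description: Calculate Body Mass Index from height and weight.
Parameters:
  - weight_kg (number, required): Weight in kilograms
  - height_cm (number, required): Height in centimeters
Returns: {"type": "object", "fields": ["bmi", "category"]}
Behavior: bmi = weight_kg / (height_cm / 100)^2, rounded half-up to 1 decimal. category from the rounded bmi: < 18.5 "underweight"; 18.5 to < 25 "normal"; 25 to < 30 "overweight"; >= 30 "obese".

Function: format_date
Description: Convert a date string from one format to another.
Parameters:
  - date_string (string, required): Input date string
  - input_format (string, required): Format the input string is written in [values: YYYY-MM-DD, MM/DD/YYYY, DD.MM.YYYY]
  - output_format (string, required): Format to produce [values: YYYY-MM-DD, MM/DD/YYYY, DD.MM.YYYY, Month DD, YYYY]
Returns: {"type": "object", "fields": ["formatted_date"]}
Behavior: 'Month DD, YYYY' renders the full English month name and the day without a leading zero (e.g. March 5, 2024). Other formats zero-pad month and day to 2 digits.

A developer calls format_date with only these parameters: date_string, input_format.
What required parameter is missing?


Required parameters: date_string, input_format, output_format
Provided: date_string, input_format
Missing: output_format
output_format


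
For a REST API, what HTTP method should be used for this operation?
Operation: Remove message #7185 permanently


GET = read, POST = create, PUT = update/replace, DELETE = remove
This operation is a removal.
DELETE


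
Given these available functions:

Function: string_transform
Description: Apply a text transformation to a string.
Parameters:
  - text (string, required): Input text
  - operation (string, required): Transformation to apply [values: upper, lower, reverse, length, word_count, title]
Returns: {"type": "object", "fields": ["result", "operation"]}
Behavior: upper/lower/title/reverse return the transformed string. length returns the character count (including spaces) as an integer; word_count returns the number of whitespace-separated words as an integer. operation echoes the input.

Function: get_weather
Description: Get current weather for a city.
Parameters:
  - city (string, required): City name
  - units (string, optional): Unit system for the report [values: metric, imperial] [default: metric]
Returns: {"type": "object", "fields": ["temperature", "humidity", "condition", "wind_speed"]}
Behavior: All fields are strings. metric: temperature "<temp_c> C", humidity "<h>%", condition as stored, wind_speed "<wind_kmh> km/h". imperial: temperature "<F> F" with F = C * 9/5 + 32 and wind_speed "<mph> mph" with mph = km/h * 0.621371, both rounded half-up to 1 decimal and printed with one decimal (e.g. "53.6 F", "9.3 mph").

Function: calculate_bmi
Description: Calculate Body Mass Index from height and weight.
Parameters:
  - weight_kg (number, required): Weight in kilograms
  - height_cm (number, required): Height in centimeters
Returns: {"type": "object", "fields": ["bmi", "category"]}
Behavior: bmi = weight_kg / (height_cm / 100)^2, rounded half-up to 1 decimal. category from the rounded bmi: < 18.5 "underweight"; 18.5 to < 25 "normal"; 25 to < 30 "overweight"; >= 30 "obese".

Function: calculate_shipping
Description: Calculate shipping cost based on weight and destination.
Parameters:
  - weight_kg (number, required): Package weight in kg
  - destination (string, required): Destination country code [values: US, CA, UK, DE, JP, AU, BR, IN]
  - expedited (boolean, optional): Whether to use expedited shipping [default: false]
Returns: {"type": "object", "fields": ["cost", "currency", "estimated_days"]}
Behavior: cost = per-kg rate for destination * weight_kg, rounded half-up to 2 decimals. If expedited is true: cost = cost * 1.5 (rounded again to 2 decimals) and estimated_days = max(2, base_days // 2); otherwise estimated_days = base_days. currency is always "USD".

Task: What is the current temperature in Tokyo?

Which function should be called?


The task needs a function whose description is: Get current weather for a city.
get_weather


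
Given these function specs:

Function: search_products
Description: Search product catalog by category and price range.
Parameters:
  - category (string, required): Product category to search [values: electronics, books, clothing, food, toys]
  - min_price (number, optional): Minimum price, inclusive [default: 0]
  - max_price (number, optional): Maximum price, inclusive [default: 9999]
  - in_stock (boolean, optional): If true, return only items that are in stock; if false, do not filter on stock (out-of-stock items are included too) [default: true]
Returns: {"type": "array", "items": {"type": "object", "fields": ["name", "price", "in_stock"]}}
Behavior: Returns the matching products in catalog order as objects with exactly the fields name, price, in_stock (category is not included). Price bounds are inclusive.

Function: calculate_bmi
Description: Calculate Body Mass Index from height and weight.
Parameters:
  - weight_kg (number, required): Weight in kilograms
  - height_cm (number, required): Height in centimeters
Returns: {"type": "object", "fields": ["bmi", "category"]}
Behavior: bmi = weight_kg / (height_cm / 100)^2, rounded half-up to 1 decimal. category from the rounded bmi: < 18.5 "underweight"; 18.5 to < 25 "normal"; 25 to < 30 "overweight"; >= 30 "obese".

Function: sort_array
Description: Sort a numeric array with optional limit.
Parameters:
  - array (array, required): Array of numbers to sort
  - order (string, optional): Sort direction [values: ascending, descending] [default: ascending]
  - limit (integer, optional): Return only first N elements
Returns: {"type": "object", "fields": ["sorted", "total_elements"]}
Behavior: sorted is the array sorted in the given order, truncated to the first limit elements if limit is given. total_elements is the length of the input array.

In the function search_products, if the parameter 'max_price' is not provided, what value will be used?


The search_products spec declares:
  - max_price (number, optional): Maximum price, inclusive [default: 9999]
Default:
9999


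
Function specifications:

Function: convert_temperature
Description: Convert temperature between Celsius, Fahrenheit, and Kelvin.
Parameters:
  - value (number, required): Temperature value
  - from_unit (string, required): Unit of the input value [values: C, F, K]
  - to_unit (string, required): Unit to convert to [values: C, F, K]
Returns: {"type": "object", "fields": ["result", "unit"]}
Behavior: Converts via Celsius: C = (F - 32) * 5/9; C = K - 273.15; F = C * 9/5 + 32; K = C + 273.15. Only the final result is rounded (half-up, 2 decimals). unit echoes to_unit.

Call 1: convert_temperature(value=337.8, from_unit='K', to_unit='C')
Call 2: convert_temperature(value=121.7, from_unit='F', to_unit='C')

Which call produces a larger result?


Call 1:
  To C: 337.8 - 273.15 = 64.65
  Target is C: 64.65
  Round to 2 decimals: 64.65
  -> 64.65 C
Call 2:
  To C: (121.7 - 32) * 5/9 = 49.833333
  Target is C: 49.833333
  Round to 2 decimals: 49.83
  -> 49.83 C
Call 1 (64.65 C)


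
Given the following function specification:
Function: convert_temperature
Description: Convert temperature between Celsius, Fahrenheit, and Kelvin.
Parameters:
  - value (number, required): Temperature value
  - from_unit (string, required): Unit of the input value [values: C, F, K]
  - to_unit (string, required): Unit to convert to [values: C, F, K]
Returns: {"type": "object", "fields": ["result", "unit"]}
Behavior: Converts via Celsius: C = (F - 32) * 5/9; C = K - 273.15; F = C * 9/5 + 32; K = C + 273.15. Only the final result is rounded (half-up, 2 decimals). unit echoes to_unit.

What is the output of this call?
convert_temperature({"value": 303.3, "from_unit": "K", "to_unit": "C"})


To C: 303.3 - 273.15 = 30.15
Target is C: 30.15
Round to 2 decimals: 30.15
Output:
{"result": 30.15, "unit": "C"}


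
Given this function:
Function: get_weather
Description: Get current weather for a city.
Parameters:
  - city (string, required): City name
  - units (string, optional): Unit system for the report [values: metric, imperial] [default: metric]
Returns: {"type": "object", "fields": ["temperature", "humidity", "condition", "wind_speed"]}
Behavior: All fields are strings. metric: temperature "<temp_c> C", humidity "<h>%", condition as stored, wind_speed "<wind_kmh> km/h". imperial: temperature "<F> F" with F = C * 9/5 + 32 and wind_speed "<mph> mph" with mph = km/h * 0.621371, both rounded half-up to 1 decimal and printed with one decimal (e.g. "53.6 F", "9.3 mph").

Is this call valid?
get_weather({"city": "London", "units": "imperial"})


Checking all required parameters present and types match... All valid.
Valid


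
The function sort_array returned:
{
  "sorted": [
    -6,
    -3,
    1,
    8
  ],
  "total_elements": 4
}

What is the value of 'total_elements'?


4


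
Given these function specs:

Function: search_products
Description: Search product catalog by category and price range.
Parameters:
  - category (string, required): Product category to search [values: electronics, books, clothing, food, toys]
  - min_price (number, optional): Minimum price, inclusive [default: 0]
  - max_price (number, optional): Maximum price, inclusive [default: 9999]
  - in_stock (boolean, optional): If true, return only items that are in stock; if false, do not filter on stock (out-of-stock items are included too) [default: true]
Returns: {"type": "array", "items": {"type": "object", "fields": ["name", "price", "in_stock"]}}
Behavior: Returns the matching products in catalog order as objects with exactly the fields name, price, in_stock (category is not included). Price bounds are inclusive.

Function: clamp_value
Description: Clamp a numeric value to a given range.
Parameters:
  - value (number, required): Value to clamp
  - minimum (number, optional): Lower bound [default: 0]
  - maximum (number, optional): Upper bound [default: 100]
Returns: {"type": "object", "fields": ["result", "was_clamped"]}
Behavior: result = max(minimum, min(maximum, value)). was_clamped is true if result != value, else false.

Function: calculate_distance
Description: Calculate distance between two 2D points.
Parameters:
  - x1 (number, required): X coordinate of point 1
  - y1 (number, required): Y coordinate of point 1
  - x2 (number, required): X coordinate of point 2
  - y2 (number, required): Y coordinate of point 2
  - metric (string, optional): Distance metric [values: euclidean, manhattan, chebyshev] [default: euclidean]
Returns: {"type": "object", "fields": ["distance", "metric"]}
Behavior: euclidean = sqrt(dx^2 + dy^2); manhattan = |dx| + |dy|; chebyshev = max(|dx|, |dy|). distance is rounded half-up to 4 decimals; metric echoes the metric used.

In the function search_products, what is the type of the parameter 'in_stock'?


The search_products spec declares:
  - in_stock (boolean, optional): If true, return only items that are in stock; if false, do not filter on stock (out-of-stock items are included too) [default: true]
Type:
boolean


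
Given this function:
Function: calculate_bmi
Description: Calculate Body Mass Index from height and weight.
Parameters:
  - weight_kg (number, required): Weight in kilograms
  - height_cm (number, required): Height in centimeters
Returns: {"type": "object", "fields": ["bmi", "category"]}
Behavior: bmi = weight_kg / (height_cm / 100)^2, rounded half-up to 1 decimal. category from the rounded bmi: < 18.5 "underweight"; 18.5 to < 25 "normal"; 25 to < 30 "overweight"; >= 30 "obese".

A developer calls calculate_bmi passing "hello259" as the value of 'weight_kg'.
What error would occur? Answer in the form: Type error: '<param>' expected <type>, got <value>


Spec: 'weight_kg' is declared as number; "hello259" is a string.
Type error: 'weight_kg' expected number, got "hello259"


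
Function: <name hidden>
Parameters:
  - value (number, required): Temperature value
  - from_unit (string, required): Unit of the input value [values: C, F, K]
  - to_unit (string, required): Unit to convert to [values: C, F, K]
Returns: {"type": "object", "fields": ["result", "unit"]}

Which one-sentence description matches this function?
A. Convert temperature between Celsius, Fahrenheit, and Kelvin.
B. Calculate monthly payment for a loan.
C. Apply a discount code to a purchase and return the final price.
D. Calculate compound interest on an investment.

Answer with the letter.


Parameters value, from_unit, to_unit and return ["result", "unit"] fit: Convert temperature between Celsius, Fahrenheit, and Kelvin.
A


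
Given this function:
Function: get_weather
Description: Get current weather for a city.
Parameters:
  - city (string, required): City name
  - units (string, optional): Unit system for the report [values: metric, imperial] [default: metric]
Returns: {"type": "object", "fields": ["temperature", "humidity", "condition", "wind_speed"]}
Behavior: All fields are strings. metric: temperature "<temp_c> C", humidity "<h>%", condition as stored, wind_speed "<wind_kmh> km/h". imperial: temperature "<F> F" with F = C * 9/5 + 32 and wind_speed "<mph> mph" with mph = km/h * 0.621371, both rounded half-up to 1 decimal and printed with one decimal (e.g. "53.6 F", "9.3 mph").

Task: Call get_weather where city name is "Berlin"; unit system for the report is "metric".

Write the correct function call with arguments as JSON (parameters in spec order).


Mapping each described value to its parameter name:
  'City name' -> city = "Berlin"
  'Unit system for the report' -> units = "metric"
get_weather({"city": "Berlin", "units": "metric"})


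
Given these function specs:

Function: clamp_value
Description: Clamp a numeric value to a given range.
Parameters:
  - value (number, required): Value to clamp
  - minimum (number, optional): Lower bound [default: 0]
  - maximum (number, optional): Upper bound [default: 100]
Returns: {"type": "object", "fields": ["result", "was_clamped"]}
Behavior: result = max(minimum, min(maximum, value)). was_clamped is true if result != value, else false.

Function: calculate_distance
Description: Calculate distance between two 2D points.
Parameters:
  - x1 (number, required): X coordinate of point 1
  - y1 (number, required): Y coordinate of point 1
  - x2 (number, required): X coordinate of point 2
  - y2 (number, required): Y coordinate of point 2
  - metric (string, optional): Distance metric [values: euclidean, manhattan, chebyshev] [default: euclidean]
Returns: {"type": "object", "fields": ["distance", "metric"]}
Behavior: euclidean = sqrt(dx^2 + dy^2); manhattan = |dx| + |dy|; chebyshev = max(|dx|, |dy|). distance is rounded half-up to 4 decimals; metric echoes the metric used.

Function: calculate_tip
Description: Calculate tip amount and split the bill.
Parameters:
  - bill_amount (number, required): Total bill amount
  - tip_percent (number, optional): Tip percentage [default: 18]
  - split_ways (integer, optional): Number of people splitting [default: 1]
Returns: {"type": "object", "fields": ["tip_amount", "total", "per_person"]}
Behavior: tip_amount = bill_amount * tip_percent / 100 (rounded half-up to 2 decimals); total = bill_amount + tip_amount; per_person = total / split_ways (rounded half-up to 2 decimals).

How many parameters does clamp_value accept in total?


Parameters of clamp_value: value (required), minimum (optional), maximum (optional)
Total:
3


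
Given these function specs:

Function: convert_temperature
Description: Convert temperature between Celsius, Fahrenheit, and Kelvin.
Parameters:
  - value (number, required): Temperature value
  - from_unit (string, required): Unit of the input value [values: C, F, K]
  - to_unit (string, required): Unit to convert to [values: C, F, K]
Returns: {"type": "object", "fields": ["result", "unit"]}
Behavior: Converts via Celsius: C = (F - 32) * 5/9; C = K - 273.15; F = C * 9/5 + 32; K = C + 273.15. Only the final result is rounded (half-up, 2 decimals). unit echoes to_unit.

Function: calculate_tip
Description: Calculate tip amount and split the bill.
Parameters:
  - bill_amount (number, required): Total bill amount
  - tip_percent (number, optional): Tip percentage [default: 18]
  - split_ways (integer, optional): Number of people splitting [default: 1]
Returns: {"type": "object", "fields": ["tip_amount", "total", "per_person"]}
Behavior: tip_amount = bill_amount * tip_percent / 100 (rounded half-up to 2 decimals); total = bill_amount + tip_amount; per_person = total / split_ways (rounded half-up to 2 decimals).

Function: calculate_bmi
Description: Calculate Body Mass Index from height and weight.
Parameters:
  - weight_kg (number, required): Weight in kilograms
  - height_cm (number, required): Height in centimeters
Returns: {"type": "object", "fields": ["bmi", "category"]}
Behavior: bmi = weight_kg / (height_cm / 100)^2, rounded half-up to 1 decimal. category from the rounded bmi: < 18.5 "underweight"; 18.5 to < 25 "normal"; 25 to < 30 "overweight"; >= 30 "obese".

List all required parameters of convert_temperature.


Parameters of convert_temperature and their required/optional flag:
  value: required
  from_unit: required
  to_unit: required
from_unit, to_unit, value


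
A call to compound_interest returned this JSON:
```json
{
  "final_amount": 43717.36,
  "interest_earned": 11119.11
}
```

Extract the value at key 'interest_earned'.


11119.11


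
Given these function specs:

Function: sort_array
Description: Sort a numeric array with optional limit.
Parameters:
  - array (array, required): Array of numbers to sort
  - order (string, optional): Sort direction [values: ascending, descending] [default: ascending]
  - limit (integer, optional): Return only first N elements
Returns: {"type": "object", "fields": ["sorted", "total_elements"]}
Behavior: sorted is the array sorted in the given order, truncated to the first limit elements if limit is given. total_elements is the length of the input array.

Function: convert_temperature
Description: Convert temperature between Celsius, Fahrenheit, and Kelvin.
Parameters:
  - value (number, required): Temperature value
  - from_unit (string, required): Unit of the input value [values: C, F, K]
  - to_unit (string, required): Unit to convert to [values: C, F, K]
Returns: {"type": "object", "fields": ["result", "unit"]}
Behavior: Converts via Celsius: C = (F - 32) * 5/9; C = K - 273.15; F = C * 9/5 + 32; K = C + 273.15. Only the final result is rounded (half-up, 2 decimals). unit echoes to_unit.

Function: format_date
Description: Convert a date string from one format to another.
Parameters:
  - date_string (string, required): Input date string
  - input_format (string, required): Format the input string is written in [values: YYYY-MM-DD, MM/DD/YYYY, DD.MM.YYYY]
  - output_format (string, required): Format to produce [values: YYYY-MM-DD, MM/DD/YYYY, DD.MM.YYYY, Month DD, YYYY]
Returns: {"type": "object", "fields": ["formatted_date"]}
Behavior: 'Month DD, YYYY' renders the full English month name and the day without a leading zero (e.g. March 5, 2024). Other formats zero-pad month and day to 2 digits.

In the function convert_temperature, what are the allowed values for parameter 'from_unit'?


The convert_temperature spec declares:
  - from_unit (string, required): Unit of the input value [values: C, F, K]
Allowed values:
C, F, K


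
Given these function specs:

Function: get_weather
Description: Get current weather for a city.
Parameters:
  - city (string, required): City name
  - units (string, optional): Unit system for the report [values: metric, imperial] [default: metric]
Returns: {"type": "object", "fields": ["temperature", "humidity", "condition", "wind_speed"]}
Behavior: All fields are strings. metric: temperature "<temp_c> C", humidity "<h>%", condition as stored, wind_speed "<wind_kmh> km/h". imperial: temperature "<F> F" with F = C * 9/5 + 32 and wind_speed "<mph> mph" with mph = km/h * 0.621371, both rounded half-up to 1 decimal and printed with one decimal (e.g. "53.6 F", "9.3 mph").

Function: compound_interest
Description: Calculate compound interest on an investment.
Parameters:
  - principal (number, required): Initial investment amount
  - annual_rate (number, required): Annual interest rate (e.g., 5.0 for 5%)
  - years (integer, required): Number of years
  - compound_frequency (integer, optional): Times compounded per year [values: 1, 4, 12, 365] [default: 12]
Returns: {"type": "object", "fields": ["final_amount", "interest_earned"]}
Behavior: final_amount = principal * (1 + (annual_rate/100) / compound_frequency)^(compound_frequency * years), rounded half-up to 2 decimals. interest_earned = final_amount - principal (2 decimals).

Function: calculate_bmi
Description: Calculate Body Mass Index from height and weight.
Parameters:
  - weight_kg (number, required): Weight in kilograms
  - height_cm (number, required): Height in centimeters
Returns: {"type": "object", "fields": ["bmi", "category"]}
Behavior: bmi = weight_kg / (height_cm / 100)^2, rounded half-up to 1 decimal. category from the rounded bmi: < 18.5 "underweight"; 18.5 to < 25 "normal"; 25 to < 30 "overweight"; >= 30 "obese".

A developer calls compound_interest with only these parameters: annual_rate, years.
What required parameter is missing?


Required parameters: principal, annual_rate, years
Provided: annual_rate, years
Missing: principal
principal
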